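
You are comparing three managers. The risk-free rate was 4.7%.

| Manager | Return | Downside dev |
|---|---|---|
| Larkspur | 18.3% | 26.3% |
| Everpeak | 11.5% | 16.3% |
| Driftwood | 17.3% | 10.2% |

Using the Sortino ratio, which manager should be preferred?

Driftwood

Larkspur: Sortino ratio = (18.3% − 4.7%) / 26.3% = 0.517
Everpeak: Sortino ratio = (11.5% − 4.7%) / 16.3% = 0.417
Driftwood: Sortino ratio = (17.3% − 4.7%) / 10.2% = 1.235
Highest: Driftwood (1.235).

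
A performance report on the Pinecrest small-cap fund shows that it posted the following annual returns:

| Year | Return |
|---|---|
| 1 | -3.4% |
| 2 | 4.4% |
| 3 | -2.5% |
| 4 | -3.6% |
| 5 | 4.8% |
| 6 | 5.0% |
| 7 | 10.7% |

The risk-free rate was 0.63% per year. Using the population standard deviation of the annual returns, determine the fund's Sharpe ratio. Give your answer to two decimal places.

0.31

r̄ = (-3.4 + 4.4 − 2.5 − 3.6 + 4.8 + 5 + 10.7) / 7 = 15.40 / 7 = 2.2000%
Population std dev = √[178.7800 / 7] = 5.0537%
Sharpe = (r̄ − rf) / σ = (2.2000 − 0.63) / 5.0537 = 1.5700 / 5.0537 = 0.3107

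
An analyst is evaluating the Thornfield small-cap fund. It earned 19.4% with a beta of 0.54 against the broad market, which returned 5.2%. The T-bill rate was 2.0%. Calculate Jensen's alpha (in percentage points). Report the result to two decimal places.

15.67

CAPM expected return = Rf + β(Rm − Rf) = 2.0% + 0.54 × (5.2% − 2.0%) = 2 + 0.54 × 3.20 = 3.7280%
Jensen's α = Rp − E[R] = 19.4% − 3.7280% = 15.6720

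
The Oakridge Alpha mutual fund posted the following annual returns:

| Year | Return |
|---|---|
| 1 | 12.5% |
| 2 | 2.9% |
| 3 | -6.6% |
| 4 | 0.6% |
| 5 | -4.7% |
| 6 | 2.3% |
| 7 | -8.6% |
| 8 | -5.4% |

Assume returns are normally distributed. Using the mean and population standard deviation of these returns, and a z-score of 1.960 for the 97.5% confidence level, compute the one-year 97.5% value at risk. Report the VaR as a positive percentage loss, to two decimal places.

13.52

r̄ = (12.5 + 2.9 − 6.6 + 0.6 − 4.7 + 2.3 − 8.6 − 5.4) / 8 = -0.8750%
Σ(r − r̄)² = (12.5 − (-0.8750))² + (2.9 − (-0.8750))² + … = 332.9550
σ = √[332.9550 / 8] = 6.4513%
VaR = −(r̄ − z·σ) = −(-0.8750 − 1.960 × 6.4513) = −(-13.5195) = 13.5195%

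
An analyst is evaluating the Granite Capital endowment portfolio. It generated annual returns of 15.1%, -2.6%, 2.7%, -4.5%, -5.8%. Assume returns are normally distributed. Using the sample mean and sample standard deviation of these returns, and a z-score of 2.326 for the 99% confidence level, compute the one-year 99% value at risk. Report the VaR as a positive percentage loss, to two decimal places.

r̄ = (15.1 − 2.6 + 2.7 − 4.5 − 5.8) / 5 = 4.90 / 5 = 0.9800%
Sample std dev = √[291.1480 / 4] = 8.5315%
VaR = −(r̄ − z·σ) = −(0.9800 − 2.326 × 8.5315) = −(-18.8643) = 18.8643%

18.86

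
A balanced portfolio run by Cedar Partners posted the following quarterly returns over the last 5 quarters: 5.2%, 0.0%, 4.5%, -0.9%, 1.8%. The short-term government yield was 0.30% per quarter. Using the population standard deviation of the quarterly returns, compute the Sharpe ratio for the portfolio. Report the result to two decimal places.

0.76

Mean return μ = 10.60 / 5 = 2.1200%
Population σ = √[Σ(r − μ)² / 5] = √[28.8680 / 5] = √5.7736 = 2.4028%
Sharpe = (μ − rf) / σ = (2.1200 − 0.3) / 2.4028 = 1.8200 / 2.4028 = 0.7574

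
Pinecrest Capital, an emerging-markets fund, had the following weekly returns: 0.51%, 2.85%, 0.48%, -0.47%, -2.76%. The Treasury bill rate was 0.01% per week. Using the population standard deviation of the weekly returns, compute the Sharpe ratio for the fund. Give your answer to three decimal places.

0.062

Mean return μ = 0.610 / 5 = 0.1220%
Σ(r − μ)² = (0.51 − 0.1220)² + (2.85 − 0.1220)² + … = 16.3771
population σ = √(16.3771 / 5) = √3.2754 = 1.8098%
Sharpe = (μ − rf) / σ = (0.1220 − 0.01) / 1.8098 = 0.1120 / 1.8098 = 0.0619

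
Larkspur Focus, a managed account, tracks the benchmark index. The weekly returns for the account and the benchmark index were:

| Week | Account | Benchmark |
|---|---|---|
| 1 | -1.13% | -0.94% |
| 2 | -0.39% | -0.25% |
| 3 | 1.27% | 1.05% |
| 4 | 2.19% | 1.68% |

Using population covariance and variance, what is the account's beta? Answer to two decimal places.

r̄p = 0.4850%,  r̄m = 0.3850%
Cov = Σ(rp − r̄p)(rm − r̄m) / 4 = 1.3564
Var(rm) = Σ(rm − r̄m)² / 4 = 1.0695
β = Cov / Var = 1.3564 / 1.0695 = 1.2683

1.27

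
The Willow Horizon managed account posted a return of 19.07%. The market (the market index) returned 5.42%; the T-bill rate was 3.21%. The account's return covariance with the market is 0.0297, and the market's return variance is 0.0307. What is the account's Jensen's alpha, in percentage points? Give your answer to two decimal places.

13.72

β = Cov / Var = 0.0297 / 0.0307 = 0.9674
E[R] = Rf + β(Rm − Rf) = 3.21% + 0.9674 × (5.42% − 3.21%) = 5.3480%
α = Rp − E[R] = 19.07% − 5.3480% = 13.7220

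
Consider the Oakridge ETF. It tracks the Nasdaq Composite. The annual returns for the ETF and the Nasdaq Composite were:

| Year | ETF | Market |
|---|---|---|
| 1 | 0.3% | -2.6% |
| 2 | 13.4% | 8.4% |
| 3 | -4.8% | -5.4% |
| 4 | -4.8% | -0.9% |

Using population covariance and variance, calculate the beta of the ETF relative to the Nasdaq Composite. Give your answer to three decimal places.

r̄p = 1.0250%,  r̄m = -0.1250%
Cov = Σ(rp − r̄p)(rm − r̄m) / 4 = 35.6331
Var(rm) = Σ(rm − r̄m)² / 4 = 26.8069
β = Cov / Var = 35.6331 / 26.8069 = 1.3293

1.329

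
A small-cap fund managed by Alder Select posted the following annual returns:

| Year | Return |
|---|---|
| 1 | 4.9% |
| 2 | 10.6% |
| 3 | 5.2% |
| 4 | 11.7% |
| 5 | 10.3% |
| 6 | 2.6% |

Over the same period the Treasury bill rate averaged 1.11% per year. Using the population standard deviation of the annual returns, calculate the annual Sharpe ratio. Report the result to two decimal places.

μ = (4.9 + 10.6 + 5.2 + 11.7 + 10.3 + 2.6) / 6 = 45.30 / 6 = 7.5500%
Population std dev = √[71.1350 / 6] = 3.4432%
Sharpe = (μ − rf) / σ = (7.5500 − 1.11) / 3.4432 = 6.4400 / 3.4432 = 1.8704

1.87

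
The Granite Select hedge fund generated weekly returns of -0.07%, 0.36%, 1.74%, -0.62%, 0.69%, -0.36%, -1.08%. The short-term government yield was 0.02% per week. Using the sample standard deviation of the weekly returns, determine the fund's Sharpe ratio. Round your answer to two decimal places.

r̄ = (-0.07 + 0.36 + 1.74 − 0.62 + 0.69 − 0.36 − 1.08) / 7 = 0.0943%
Sample σ = √[Σ(r − r̄)² / 6] = √[5.2564 / 6] = √0.8761 = 0.9360%
Sharpe = (r̄ − rf) / σ = (0.0943 − 0.02) / 0.9360 = 0.0743 / 0.9360 = 0.0794

0.08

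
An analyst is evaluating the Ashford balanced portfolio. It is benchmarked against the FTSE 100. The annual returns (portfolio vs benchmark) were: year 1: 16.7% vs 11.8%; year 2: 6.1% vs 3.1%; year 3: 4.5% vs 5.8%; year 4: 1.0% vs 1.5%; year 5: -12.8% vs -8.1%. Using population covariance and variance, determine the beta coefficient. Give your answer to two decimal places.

r̄p = 3.1000%,  r̄m = 2.8200%
Cov = Σ(rp − r̄p)(rm − r̄m) / 5 = 60.7080
Var(rm) = Σ(rm − r̄m)² / 5 = 42.1176
β = Cov / Var = 60.7080 / 42.1176 = 1.4414

1.44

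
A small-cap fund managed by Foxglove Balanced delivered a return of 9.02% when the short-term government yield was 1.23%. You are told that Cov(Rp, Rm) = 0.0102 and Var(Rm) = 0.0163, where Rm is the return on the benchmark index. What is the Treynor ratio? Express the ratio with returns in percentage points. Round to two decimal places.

12.45

β = Cov / Var = 0.0102 / 0.0163 = 0.6258
Treynor = (Rp − Rf) / β = (9.02% − 1.23%) / 0.6258 = 7.79 / 0.6258 = 12.4481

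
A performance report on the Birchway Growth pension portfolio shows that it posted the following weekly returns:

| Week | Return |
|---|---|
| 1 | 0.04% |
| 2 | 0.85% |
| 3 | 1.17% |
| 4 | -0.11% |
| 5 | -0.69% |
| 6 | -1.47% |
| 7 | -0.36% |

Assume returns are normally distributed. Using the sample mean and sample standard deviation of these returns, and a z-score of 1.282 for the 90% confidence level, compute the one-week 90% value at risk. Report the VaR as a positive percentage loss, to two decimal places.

1.23

μ = (0.04 + 0.85 + 1.17 − 0.11 − 0.69 − 1.47 − 0.36) / 7 = -0.570 / 7 = -0.0814%
Σ(r − μ)² = (0.04 − (-0.0814))² + (0.85 − (-0.0814))² + … = 4.8253
σ = √[4.8253 / 6] = 0.8968%
VaR = −(μ − z·σ) = −(-0.0814 − 1.282 × 0.8968) = −(-1.2311) = 1.2311%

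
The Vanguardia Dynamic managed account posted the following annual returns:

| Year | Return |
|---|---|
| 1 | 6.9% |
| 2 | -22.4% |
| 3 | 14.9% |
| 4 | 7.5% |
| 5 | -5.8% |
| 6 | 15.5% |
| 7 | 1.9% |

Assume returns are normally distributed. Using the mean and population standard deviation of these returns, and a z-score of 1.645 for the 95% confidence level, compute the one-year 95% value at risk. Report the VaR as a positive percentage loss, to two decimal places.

17.56

Mean return r̄ = 18.50 / 7 = 2.6429%
Population σ = √[Σ(r − r̄)² / 7] = √[1056.2371 / 7] = √150.8910 = 12.2838%
VaR = −(r̄ − z·σ) = −(2.6429 − 1.645 × 12.2838) = −(-17.5640) = 17.5640%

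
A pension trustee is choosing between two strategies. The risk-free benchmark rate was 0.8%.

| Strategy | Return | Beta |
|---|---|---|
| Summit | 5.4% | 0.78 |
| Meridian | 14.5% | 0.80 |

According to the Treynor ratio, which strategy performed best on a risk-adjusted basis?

Summit: Treynor = (5.4% − 0.8%) / 0.78 = 5.897
Meridian: Treynor = (14.5% − 0.8%) / 0.80 = 17.125
Highest: Meridian (17.125).

Meridian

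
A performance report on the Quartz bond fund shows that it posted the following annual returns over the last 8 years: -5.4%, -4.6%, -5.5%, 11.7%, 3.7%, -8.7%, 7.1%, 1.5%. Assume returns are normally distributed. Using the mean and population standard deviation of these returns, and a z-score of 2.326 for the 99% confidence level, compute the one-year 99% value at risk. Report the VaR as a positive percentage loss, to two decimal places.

r̄ = (-5.4 − 4.6 − 5.5 + 11.7 + 3.7 − 8.7 + 7.1 + 1.5) / 8 = -0.0250%
Σ(r − r̄)² = 359.4950; population σ = √(359.4950/8) = 6.7035%
VaR = −(r̄ − z·σ) = −(-0.0250 − 2.326 × 6.7035) = −(-15.6173) = 15.6173%

15.62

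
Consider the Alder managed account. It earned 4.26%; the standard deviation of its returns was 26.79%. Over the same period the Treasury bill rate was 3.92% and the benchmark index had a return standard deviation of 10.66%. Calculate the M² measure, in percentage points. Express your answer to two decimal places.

4.06

Sharpe = (Rp − Rf) / σp = (4.26% − 3.92%) / 26.79% = 0.0127
M² = Rf + Sharpe × σm = 3.92% + 0.0127 × 10.66% = 4.0554%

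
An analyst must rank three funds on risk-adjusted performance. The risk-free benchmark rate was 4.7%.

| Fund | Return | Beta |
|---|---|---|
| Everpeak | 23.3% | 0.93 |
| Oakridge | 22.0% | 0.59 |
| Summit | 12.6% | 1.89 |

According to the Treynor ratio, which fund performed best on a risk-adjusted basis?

Everpeak: Treynor = (23.3% − 4.7%) / 0.93 = 20.000
Oakridge: Treynor = (22.0% − 4.7%) / 0.59 = 29.322
Summit: Treynor = (12.6% − 4.7%) / 1.89 = 4.180
Highest: Oakridge (29.322).

Oakridge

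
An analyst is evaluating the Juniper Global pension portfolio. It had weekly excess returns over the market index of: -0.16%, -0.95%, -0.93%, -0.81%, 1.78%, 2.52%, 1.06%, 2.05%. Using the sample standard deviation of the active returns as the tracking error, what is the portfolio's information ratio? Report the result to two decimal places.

0.39

μ = (-0.16 − 0.95 − 0.93 − 0.81 + 1.78 + 2.52 + 1.06 + 2.05) / 8 = 0.5700%
Sample std dev = √[14.6948 / 7] = 1.4489%
IR = μ / tracking error = 0.5700 / 1.4489 = 0.3934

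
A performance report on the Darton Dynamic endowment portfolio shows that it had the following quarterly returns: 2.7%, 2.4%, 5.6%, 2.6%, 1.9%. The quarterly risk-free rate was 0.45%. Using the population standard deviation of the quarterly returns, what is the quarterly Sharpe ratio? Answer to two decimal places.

1.98

r̄ = (2.7 + 2.4 + 5.6 + 2.6 + 1.9) / 5 = 15.20 / 5 = 3.0400%
Population σ = √[Σ(r − r̄)² / 5] = √[8.5720 / 5] = √1.7144 = 1.3094%
Sharpe = (r̄ − rf) / σ = (3.0400 − 0.45) / 1.3094 = 2.5900 / 1.3094 = 1.9780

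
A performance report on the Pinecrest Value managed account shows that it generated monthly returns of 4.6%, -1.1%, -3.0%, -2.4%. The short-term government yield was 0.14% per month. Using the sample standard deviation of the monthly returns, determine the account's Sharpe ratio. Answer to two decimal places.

Mean return μ = -1.90 / 4 = -0.4750%
Σ(r − μ)² = (4.6 − (-0.4750))² + (-1.1 − (-0.4750))² + … = 36.2275
sample σ = √(36.2275 / 3) = √12.0758 = 3.4750%
Sharpe = (μ − rf) / σ = (-0.4750 − 0.14) / 3.4750 = -0.6150 / 3.4750 = -0.1770

-0.18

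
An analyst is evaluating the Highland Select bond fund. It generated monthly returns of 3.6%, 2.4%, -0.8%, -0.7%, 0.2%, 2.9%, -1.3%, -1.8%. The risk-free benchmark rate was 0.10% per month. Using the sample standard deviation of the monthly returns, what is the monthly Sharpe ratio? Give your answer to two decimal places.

0.22

r̄ = (3.6 + 2.4 − 0.8 − 0.7 + 0.2 + 2.9 − 1.3 − 1.8) / 8 = 0.5625%
Σ(r − r̄)² = 30.6988; sample σ = √(30.6988/7) = 2.0942%
Sharpe = (r̄ − rf) / σ = (0.5625 − 0.1) / 2.0942 = 0.4625 / 2.0942 = 0.2208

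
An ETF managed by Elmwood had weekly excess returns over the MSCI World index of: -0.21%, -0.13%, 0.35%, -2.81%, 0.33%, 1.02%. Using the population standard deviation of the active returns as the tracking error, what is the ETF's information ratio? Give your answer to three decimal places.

-0.199

Mean return μ = -1.450 / 6 = -0.2417%
Population σ = √[Σ(r − μ)² / 6] = √[8.8785 / 6] = √1.4798 = 1.2165%
IR = μ / tracking error = -0.2417 / 1.2165 = -0.1987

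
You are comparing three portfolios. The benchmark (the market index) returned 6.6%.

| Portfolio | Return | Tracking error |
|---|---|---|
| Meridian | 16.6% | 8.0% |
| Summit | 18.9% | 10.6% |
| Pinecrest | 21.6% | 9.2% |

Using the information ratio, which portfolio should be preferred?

Pinecrest

Meridian: IR = (16.6% − 6.6%) / 8.0% = 1.250
Summit: IR = (18.9% − 6.6%) / 10.6% = 1.160
Pinecrest: IR = (21.6% − 6.6%) / 9.2% = 1.630
Highest: Pinecrest (1.630).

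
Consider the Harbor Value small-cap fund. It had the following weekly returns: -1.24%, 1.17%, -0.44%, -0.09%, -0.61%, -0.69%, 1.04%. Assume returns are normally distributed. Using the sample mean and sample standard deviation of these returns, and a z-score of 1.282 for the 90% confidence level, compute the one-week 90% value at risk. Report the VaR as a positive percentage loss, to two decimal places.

1.29

r̄ = (-1.24 + 1.17 − 0.44 − 0.09 − 0.61 − 0.69 + 1.04) / 7 = -0.1229%
Σ(r − r̄)² = 4.9323; sample σ = √(4.9323/6) = 0.9067%
VaR = −(r̄ − z·σ) = −(-0.1229 − 1.282 × 0.9067) = −(-1.2853) = 1.2853%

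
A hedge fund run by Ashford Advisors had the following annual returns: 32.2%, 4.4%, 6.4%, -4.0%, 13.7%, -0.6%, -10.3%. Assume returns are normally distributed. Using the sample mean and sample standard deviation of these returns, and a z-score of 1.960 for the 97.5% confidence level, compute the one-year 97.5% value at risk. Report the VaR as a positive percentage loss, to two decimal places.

Mean return r̄ = 41.80 / 7 = 5.9714%
Σ(r − r̄)² = (32.2 − 5.9714)² + (4.4 − 5.9714)² + … = 1157.6943
σ = √[1157.6943 / 6] = 13.8906%
VaR = −(r̄ − z·σ) = −(5.9714 − 1.960 × 13.8906) = −(-21.2542) = 21.2542%

21.25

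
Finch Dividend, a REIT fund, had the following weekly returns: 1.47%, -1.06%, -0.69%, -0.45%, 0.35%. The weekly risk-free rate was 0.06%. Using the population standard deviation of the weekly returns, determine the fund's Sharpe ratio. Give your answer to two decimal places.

r̄ = (1.47 − 1.06 − 0.69 − 0.45 + 0.35) / 5 = -0.0760%
Σ(r − r̄)² = (1.47 − (-0.0760))² + (-1.06 − (-0.0760))² + … = 4.0567
σ = √[4.0567 / 5] = 0.9007%
Sharpe = (r̄ − rf) / σ = (-0.0760 − 0.06) / 0.9007 = -0.1360 / 0.9007 = -0.1510

-0.15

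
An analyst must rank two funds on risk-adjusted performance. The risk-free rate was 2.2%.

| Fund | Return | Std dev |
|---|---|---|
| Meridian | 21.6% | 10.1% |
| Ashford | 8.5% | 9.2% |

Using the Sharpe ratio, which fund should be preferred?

Meridian

Meridian: Sharpe ratio = (21.6% − 2.2%) / 10.1% = 1.921
Ashford: Sharpe ratio = (8.5% − 2.2%) / 9.2% = 0.685
Highest: Meridian (1.921).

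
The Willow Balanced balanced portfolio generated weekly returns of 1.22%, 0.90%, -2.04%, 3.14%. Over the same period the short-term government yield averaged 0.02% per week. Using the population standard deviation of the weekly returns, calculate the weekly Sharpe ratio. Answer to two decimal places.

0.42

r̄ = (1.22 + 0.9 − 2.04 + 3.14) / 4 = 3.220 / 4 = 0.8050%
Σ(r − r̄)² = 13.7275; population σ = √(13.7275/4) = 1.8525%
Sharpe = (r̄ − rf) / σ = (0.8050 − 0.02) / 1.8525 = 0.7850 / 1.8525 = 0.4238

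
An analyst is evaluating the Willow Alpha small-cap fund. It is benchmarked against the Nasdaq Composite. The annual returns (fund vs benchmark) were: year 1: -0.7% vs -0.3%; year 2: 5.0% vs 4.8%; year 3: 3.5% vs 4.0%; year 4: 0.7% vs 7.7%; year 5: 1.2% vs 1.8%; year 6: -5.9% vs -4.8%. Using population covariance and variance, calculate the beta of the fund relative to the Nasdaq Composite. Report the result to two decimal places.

r̄p = 0.6333%,  r̄m = 2.2000%
Cov = Σ(rp − r̄p)(rm − r̄m) / 6 = 10.9533
Var(rm) = Σ(rm − r̄m)² / 6 = 15.9433
β = Cov / Var = 10.9533 / 15.9433 = 0.6870

0.69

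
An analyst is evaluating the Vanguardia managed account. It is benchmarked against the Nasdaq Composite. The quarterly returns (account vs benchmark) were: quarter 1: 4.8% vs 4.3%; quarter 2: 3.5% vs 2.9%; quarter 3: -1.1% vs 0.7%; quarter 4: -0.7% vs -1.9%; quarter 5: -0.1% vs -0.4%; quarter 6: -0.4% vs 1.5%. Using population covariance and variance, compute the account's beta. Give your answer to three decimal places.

r̄p = 1.0000%,  r̄m = 1.1833%
Cov = Σ(rp − r̄p)(rm − r̄m) / 6 = 3.9483
Var(rm) = Σ(rm − r̄m)² / 6 = 4.1681
β = Cov / Var = 3.9483 / 4.1681 = 0.9473

0.947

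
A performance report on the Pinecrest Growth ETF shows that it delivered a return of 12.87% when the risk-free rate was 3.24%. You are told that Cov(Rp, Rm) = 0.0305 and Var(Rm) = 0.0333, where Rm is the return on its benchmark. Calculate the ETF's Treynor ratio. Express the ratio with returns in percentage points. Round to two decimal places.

β = Cov / Var = 0.0305 / 0.0333 = 0.9159
Treynor = (Rp − Rf) / β = (12.87% − 3.24%) / 0.9159 = 9.63 / 0.9159 = 10.5142

10.51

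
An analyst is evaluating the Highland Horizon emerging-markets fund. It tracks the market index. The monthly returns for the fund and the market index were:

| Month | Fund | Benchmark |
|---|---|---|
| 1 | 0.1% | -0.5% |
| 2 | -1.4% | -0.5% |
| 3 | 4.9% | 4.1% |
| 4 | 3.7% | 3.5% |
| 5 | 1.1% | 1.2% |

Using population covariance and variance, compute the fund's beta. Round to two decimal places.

r̄p = 1.6800%,  r̄m = 1.5600%
Cov = Σ(rp − r̄p)(rm − r̄m) / 5 = 4.3812
Var(rm) = Σ(rm − r̄m)² / 5 = 3.7664
β = Cov / Var = 4.3812 / 3.7664 = 1.1632

1.16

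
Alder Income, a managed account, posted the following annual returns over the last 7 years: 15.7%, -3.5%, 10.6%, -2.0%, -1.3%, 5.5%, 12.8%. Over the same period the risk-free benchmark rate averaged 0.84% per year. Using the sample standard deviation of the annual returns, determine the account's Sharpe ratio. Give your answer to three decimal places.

0.583

r̄ = (15.7 − 3.5 + 10.6 − 2 − 1.3 + 5.5 + 12.8) / 7 = 37.80 / 7 = 5.4000%
Sample σ = √[Σ(r − r̄)² / 6] = √[366.7600 / 6] = √61.1267 = 7.8184%
Sharpe = (r̄ − rf) / σ = (5.4000 − 0.84) / 7.8184 = 4.5600 / 7.8184 = 0.5832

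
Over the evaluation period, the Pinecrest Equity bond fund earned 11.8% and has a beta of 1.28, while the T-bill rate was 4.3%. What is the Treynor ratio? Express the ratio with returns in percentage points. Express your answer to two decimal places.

5.86

Treynor = (Rp − Rf) / β = (11.8% − 4.3%) / 1.28 = 7.50 / 1.28 = 5.8594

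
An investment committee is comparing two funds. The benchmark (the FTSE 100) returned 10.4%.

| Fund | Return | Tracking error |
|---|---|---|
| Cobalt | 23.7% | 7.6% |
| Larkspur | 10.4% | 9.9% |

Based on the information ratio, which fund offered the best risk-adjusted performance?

Cobalt: IR = (23.7% − 10.4%) / 7.6% = 1.750
Larkspur: IR = (10.4% − 10.4%) / 9.9% = 0.000
Highest: Cobalt (1.750).

Cobalt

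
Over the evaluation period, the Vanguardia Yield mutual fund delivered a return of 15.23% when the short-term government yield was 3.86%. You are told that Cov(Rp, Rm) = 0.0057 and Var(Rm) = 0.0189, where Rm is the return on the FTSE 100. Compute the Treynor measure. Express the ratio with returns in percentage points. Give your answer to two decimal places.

β = Cov / Var = 0.0057 / 0.0189 = 0.3016
Treynor = (Rp − Rf) / β = (15.23% − 3.86%) / 0.3016 = 11.37 / 0.3016 = 37.6989

37.70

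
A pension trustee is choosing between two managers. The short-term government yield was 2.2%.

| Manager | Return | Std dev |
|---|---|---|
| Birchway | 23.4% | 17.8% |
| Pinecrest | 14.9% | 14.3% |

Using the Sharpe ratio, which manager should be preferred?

Birchway

Birchway: Sharpe ratio = (23.4% − 2.2%) / 17.8% = 1.191
Pinecrest: Sharpe ratio = (14.9% − 2.2%) / 14.3% = 0.888
Highest: Birchway (1.191).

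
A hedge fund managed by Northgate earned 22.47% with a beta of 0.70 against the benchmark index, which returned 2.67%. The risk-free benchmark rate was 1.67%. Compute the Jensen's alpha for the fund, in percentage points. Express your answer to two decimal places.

20.10

CAPM expected return = Rf + β(Rm − Rf) = 1.67% + 0.70 × (2.67% − 1.67%) = 1.67 + 0.70 × 1.00 = 2.3700%
Jensen's α = Rp − E[R] = 22.47% − 2.3700% = 20.1000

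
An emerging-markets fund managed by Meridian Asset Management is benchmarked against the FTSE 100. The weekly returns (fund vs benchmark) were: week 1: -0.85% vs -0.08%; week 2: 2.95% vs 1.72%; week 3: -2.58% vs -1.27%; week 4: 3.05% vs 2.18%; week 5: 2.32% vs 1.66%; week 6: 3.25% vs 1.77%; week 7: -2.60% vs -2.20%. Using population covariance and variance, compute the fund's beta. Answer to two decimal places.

1.52

r̄p = 0.7914%,  r̄m = 0.5400%
Cov = Σ(rp − r̄p)(rm − r̄m) / 7 = 3.9142
Var(rm) = Σ(rm − r̄m)² / 7 = 2.5739
β = Cov / Var = 3.9142 / 2.5739 = 1.5207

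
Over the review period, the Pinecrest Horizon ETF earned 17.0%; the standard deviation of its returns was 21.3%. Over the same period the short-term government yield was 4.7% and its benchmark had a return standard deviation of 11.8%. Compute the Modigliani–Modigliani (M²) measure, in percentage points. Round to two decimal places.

11.51

Sharpe = (Rp − Rf) / σp = (17.0% − 4.7%) / 21.3% = 0.5775
M² = Rf + Sharpe × σm = 4.7% + 0.5775 × 11.8% = 11.5145%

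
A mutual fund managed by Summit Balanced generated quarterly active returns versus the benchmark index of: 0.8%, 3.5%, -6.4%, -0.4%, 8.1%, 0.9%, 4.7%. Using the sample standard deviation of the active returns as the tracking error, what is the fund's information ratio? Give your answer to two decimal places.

r̄ = (0.8 + 3.5 − 6.4 − 0.4 + 8.1 + 0.9 + 4.7) / 7 = 11.20 / 7 = 1.6000%
Σ(r − r̄)² = (0.8 − 1.6000)² + (3.5 − 1.6000)² + (-6.4 − 1.6000)² + … = 124.6000
σ = √[124.6000 / 6] = 4.5570%
IR = r̄ / tracking error = 1.6000 / 4.5570 = 0.3511

0.35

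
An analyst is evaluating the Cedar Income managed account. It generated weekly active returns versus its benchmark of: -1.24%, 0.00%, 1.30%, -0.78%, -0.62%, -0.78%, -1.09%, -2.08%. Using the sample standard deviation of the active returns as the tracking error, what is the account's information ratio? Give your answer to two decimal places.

μ = (-1.24 + 0 + 1.3 − 0.78 − 0.62 − 0.78 − 1.09 − 2.08) / 8 = -0.6613%
Sample std dev = √[6.8453 / 7] = 0.9889%
IR = μ / tracking error = -0.6613 / 0.9889 = -0.6687

-0.67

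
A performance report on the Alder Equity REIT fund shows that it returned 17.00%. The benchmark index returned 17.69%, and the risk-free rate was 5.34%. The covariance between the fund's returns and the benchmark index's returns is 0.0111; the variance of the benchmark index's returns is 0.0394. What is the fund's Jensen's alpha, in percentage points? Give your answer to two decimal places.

β = Cov / Var = 0.0111 / 0.0394 = 0.2817
E[R] = Rf + β(Rm − Rf) = 5.34% + 0.2817 × (17.69% − 5.34%) = 8.8190%
α = Rp − E[R] = 17.00% − 8.8190% = 8.1810

8.18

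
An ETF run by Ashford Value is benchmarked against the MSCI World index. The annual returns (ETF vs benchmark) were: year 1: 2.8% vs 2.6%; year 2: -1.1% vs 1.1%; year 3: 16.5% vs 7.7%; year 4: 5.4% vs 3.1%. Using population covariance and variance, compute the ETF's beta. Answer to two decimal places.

r̄p = 5.9000%,  r̄m = 3.6250%
Cov = Σ(rp − r̄p)(rm − r̄m) / 4 = 16.0775
Var(rm) = Σ(rm − r̄m)² / 4 = 6.0769
β = Cov / Var = 16.0775 / 6.0769 = 2.6457

2.65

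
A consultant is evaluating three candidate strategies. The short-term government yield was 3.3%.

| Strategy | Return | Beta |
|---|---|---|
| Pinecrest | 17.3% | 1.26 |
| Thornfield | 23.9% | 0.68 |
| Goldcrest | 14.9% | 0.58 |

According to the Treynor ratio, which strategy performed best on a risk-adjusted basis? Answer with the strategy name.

Thornfield

Pinecrest: Treynor = (17.3% − 3.3%) / 1.26 = 11.111
Thornfield: Treynor = (23.9% − 3.3%) / 0.68 = 30.294
Goldcrest: Treynor = (14.9% − 3.3%) / 0.58 = 20.000
Highest: Thornfield (30.294).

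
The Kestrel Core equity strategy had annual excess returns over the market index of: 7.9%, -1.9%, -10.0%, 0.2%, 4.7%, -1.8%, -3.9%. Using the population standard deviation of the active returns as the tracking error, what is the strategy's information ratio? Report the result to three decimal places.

Mean return μ = -4.80 / 7 = -0.6857%
Σ(r − μ)² = (7.9 − (-0.6857))² + (-1.9 − (-0.6857))² + (-10 − (-0.6857))² + … = 203.3086
σ = √[203.3086 / 7] = 5.3893%
IR = μ / tracking error = -0.6857 / 5.3893 = -0.1272

-0.127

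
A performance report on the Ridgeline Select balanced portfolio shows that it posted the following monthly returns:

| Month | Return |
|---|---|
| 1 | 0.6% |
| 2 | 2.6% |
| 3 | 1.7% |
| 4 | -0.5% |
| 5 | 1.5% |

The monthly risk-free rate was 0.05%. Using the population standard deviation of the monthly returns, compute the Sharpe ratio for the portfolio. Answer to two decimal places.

1.07

r̄ = (0.6 + 2.6 + 1.7 − 0.5 + 1.5) / 5 = 1.1800%
Population std dev = √[5.5480 / 5] = 1.0534%
Sharpe = (r̄ − rf) / σ = (1.1800 − 0.05) / 1.0534 = 1.1300 / 1.0534 = 1.0727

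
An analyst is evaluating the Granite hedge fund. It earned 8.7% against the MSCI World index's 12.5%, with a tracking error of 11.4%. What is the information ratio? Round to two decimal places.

IR = (Rp − Rb) / TE = (8.7% − 12.5%) / 11.4% = -3.80% / 11.4% = -0.3333

-0.33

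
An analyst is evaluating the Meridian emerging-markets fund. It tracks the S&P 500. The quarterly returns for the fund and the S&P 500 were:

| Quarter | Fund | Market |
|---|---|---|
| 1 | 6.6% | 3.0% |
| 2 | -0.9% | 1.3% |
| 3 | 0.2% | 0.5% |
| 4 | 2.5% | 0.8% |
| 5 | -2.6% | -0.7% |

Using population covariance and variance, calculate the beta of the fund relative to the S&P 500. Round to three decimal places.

r̄p = 1.1600%,  r̄m = 0.9800%
Cov = Σ(rp − r̄p)(rm − r̄m) / 5 = 3.3732
Var(rm) = Σ(rm − r̄m)² / 5 = 1.4536
β = Cov / Var = 3.3732 / 1.4536 = 2.3206

2.321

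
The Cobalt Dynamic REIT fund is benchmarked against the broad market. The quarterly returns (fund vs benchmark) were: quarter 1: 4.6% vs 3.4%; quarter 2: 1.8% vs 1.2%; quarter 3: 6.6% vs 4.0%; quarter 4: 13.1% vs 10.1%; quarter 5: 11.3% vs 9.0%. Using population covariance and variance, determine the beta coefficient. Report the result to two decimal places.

1.21

r̄p = 7.4800%,  r̄m = 5.5400%
Cov = Σ(rp − r̄p)(rm − r̄m) / 5 = 14.2028
Var(rm) = Σ(rm − r̄m)² / 5 = 11.7104
β = Cov / Var = 14.2028 / 11.7104 = 1.2128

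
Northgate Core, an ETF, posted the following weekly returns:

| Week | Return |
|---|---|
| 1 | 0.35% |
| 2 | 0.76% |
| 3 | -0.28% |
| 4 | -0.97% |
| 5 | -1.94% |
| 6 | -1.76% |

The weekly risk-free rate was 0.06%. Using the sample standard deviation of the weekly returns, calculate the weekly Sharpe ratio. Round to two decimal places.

r̄ = (0.35 + 0.76 − 0.28 − 0.97 − 1.94 − 1.76) / 6 = -0.6400%
Sample σ = √[Σ(r − r̄)² / 5] = √[6.1230 / 5] = √1.2246 = 1.1066%
Sharpe = (r̄ − rf) / σ = (-0.6400 − 0.06) / 1.1066 = -0.7000 / 1.1066 = -0.6326

-0.63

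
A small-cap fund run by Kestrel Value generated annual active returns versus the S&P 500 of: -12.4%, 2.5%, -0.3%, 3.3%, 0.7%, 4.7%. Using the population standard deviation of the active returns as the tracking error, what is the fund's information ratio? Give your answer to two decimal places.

r̄ = (-12.4 + 2.5 − 0.3 + 3.3 + 0.7 + 4.7) / 6 = -0.2500%
Σ(r − r̄)² = (-12.4 − (-0.2500))² + (2.5 − (-0.2500))² + (-0.3 − (-0.2500))² + … = 193.1950
σ = √[193.1950 / 6] = 5.6744%
IR = r̄ / tracking error = -0.2500 / 5.6744 = -0.0441

-0.04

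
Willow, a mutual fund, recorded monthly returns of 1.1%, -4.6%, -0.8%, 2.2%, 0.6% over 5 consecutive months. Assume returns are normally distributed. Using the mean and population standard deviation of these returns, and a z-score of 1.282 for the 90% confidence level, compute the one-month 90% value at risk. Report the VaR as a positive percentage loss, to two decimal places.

3.32

Mean return μ = -1.50 / 5 = -0.3000%
Σ(r − μ)² = 27.7600; population σ = √(27.7600/5) = 2.3563%
VaR = −(μ − z·σ) = −(-0.3000 − 1.282 × 2.3563) = −(-3.3208) = 3.3208%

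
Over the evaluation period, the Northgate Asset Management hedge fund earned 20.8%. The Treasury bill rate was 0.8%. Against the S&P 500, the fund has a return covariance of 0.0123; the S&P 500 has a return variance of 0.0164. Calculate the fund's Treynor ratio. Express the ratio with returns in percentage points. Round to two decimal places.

β = Cov / Var = 0.0123 / 0.0164 = 0.7500
Treynor = (Rp − Rf) / β = (20.8% − 0.8%) / 0.7500 = 20.00 / 0.7500 = 26.6667

26.67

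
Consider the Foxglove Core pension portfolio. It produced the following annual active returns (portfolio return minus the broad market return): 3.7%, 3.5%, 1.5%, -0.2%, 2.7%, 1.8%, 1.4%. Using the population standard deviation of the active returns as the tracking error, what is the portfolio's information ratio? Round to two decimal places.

1.63

Mean return r̄ = 14.40 / 7 = 2.0571%
Σ(r − r̄)² = 11.0971; population σ = √(11.0971/7) = 1.2591%
IR = r̄ / tracking error = 2.0571 / 1.2591 = 1.6338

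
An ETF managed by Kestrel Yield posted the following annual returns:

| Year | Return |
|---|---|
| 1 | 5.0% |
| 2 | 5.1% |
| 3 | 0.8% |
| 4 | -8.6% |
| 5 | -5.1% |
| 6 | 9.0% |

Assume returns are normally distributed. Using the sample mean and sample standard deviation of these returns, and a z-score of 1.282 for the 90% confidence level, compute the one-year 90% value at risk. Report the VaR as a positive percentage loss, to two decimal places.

Mean return μ = 6.20 / 6 = 1.0333%
Σ(r − μ)² = (5 − 1.0333)² + (5.1 − 1.0333)² + (0.8 − 1.0333)² + … = 226.2133
σ = √[226.2133 / 5] = 6.7263%
VaR = −(μ − z·σ) = −(1.0333 − 1.282 × 6.7263) = −(-7.5898) = 7.5898%

7.59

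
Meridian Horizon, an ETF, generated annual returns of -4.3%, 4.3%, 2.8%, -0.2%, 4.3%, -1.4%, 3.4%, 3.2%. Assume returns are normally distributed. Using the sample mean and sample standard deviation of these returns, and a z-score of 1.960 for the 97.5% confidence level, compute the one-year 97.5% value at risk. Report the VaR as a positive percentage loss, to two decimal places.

Mean return μ = 12.10 / 8 = 1.5125%
Sample σ = √[Σ(r − μ)² / 7] = √[68.8088 / 7] = √9.8298 = 3.1353%
VaR = −(μ − z·σ) = −(1.5125 − 1.960 × 3.1353) = −(-4.6327) = 4.6327%

4.63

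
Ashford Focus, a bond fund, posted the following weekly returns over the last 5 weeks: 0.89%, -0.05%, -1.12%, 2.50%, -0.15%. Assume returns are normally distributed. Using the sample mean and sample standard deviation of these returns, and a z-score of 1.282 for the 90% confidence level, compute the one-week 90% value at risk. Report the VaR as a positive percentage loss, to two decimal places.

Mean return r̄ = 2.070 / 5 = 0.4140%
Sample std dev = √[7.4645 / 4] = 1.3661%
VaR = −(r̄ − z·σ) = −(0.4140 − 1.282 × 1.3661) = −(-1.3373) = 1.3373%

1.34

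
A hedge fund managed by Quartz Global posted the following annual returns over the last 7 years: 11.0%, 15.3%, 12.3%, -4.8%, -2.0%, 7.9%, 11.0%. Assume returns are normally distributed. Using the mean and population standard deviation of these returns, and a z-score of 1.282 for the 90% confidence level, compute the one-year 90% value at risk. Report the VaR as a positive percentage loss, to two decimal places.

1.82

μ = (11 + 15.3 + 12.3 − 4.8 − 2 + 7.9 + 11) / 7 = 50.70 / 7 = 7.2429%
Population std dev = √[349.6171 / 7] = 7.0672%
VaR = −(μ − z·σ) = −(7.2429 − 1.282 × 7.0672) = −(-1.8173) = 1.8173%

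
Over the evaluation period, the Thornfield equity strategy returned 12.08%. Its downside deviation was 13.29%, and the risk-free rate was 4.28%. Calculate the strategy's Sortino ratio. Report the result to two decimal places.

Sortino = (Rp − Rf) / σd = (12.08% − 4.28%) / 13.29% = 7.80% / 13.29% = 0.5869

0.59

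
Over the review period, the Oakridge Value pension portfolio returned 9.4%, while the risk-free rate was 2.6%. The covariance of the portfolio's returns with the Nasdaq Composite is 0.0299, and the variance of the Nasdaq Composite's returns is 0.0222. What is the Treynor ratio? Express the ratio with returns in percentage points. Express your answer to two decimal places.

5.05

β = Cov / Var = 0.0299 / 0.0222 = 1.3468
Treynor = (Rp − Rf) / β = (9.4% − 2.6%) / 1.3468 = 6.80 / 1.3468 = 5.0490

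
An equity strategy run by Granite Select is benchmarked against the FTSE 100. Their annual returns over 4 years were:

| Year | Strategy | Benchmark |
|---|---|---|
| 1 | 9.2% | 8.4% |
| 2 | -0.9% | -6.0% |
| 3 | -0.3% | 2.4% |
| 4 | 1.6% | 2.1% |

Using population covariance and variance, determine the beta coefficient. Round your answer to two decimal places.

0.66

r̄p = 2.4000%,  r̄m = 1.7250%
Cov = Σ(rp − r̄p)(rm − r̄m) / 4 = 17.1900
Var(rm) = Σ(rm − r̄m)² / 4 = 26.2069
β = Cov / Var = 17.1900 / 26.2069 = 0.6559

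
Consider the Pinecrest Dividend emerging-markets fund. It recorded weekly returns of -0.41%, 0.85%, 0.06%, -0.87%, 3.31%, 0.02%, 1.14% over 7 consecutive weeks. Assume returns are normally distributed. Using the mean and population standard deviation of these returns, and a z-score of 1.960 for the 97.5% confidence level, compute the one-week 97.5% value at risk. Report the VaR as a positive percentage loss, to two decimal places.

μ = (-0.41 + 0.85 + 0.06 − 0.87 + 3.31 + 0.02 + 1.14) / 7 = 0.5857%
Σ(r − μ)² = (-0.41 − 0.5857)² + (0.85 − 0.5857)² + (0.06 − 0.5857)² + … = 11.5058
σ = √[11.5058 / 7] = 1.2821%
VaR = −(μ − z·σ) = −(0.5857 − 1.960 × 1.2821) = −(-1.9272) = 1.9272%

1.93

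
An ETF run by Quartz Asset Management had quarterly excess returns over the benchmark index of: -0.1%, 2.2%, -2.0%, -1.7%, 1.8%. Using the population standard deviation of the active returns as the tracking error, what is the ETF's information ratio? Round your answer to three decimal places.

r̄ = (-0.1 + 2.2 − 2 − 1.7 + 1.8) / 5 = 0.20 / 5 = 0.0400%
Σ(r − r̄)² = (-0.1 − 0.0400)² + (2.2 − 0.0400)² + (-2 − 0.0400)² + … = 14.9720
population σ = √(14.9720 / 5) = √2.9944 = 1.7304%
IR = r̄ / tracking error = 0.0400 / 1.7304 = 0.0231

0.023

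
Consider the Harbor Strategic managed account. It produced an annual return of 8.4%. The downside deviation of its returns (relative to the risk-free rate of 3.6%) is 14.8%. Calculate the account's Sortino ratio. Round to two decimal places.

Sortino = (Rp − Rf) / σd = (8.4% − 3.6%) / 14.8% = 4.80% / 14.8% = 0.3243

0.32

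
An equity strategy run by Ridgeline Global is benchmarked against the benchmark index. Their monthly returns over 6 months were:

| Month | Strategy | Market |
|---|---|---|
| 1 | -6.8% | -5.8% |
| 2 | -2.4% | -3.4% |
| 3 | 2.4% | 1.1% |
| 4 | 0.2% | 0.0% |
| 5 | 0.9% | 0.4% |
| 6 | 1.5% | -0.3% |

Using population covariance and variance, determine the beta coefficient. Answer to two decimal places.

1.24

r̄p = -0.7000%,  r̄m = -1.3333%
Cov = Σ(rp − r̄p)(rm − r̄m) / 6 = 7.4250
Var(rm) = Σ(rm − r̄m)² / 6 = 5.9989
β = Cov / Var = 7.4250 / 5.9989 = 1.2377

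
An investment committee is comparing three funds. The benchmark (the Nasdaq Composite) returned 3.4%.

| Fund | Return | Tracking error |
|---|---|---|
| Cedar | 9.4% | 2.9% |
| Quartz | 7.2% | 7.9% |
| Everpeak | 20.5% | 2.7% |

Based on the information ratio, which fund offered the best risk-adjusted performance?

Cedar: IR = (9.4% − 3.4%) / 2.9% = 2.069
Quartz: IR = (7.2% − 3.4%) / 7.9% = 0.481
Everpeak: IR = (20.5% − 3.4%) / 2.7% = 6.333
Highest: Everpeak (6.333).

Everpeak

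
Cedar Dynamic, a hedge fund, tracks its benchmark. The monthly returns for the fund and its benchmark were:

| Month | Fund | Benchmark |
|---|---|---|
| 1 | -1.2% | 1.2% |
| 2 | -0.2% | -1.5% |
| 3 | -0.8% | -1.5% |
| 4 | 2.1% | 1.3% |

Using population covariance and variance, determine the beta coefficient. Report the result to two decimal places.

0.37

r̄p = -0.0250%,  r̄m = -0.1250%
Cov = Σ(rp − r̄p)(rm − r̄m) / 4 = 0.6944
Var(rm) = Σ(rm − r̄m)² / 4 = 1.8919
β = Cov / Var = 0.6944 / 1.8919 = 0.3670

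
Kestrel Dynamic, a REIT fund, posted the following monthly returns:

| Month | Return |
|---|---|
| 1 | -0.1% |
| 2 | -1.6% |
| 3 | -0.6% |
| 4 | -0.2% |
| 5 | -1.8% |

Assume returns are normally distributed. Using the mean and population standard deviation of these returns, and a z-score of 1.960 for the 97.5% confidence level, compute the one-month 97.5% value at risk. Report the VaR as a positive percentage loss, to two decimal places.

2.25

μ = (-0.1 − 1.6 − 0.6 − 0.2 − 1.8) / 5 = -4.30 / 5 = -0.8600%
Population std dev = √[2.5120 / 5] = 0.7088%
VaR = −(μ − z·σ) = −(-0.8600 − 1.960 × 0.7088) = −(-2.2492) = 2.2492%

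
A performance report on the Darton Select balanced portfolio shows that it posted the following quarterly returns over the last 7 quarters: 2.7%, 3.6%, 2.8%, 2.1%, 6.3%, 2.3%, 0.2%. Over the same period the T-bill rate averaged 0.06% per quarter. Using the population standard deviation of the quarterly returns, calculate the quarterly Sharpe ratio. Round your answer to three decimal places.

1.639

r̄ = (2.7 + 3.6 + 2.8 + 2.1 + 6.3 + 2.3 + 0.2) / 7 = 20.00 / 7 = 2.8571%
Population σ = √[Σ(r − r̄)² / 7] = √[20.3771 / 7] = √2.9110 = 1.7062%
Sharpe = (r̄ − rf) / σ = (2.8571 − 0.06) / 1.7062 = 2.7971 / 1.7062 = 1.6394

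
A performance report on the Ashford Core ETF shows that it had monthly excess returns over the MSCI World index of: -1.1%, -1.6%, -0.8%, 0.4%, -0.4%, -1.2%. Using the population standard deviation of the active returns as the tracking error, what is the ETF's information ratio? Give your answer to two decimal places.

-1.22

μ = (-1.1 − 1.6 − 0.8 + 0.4 − 0.4 − 1.2) / 6 = -0.7833%
Σ(r − μ)² = (-1.1 − (-0.7833))² + (-1.6 − (-0.7833))² + … = 2.4883
population σ = √(2.4883 / 6) = √0.4147 = 0.6440%
IR = μ / tracking error = -0.7833 / 0.6440 = -1.2163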